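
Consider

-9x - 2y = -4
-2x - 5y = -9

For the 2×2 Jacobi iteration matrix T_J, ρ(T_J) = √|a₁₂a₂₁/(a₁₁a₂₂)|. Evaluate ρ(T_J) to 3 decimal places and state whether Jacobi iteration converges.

a₁₂a₂₁/(a₁₁a₂₂) = (-2)·(-2) / ((-9)·(-5)) = 0.088889
ρ = √|0.088889| = √0.088889 = 0.298
ρ < 1, so Jacobi converges

0.298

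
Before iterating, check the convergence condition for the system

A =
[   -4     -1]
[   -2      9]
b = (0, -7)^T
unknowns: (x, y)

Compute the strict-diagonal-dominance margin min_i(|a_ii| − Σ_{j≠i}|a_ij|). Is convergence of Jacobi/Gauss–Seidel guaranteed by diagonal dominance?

3

row 1: |-4| − (1) = 3
row 2: |9| − (2) = 7
minimum over rows = 3 → strictly diagonally dominant (convergence guaranteed)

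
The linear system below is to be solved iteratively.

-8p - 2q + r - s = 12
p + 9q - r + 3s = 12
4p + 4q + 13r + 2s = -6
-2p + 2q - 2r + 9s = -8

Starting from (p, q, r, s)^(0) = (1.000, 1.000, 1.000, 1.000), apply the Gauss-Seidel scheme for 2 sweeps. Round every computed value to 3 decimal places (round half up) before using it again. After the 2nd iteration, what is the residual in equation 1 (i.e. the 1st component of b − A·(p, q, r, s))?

1.163

Iteration 1:
  p = (12 - (-2)·1.000 - (1)·1.000 - (-1)·1.000) / (-8) = -1.750
  q = (12 - (1)·-1.750 - (-1)·1.000 - (3)·1.000) / (9) = 1.306
  r = (-6 - (4)·-1.750 - (4)·1.306 - (2)·1.000) / (13) = -0.479
  s = (-8 - (-2)·-1.750 - (2)·1.306 - (-2)·-0.479) / (9) = -1.674
Iteration 2:
  p = (12 - (-2)·1.306 - (1)·-0.479 - (-1)·-1.674) / (-8) = -1.677
  q = (12 - (1)·-1.677 - (-1)·-0.479 - (3)·-1.674) / (9) = 2.024
  r = (-6 - (4)·-1.677 - (4)·2.024 - (2)·-1.674) / (13) = -0.311
  s = (-8 - (-2)·-1.677 - (2)·2.024 - (-2)·-0.311) / (9) = -1.780
Residual b − A·x = (1.163, 0.490, 0.215, -0.004)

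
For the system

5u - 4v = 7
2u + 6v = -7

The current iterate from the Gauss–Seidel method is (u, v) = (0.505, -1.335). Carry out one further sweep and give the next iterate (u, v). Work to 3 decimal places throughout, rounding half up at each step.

(0.332, -1.277)

One sweep:
  u = (7 - (-4)·-1.335) / (5) = 0.332
  v = (-7 - (2)·0.332) / (6) = -1.277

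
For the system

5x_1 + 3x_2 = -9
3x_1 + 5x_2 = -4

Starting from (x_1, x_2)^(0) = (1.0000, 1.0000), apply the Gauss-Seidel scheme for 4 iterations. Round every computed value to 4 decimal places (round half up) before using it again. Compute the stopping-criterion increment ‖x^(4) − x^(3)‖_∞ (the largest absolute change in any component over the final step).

Iteration 1:
  x_1 = (-9 - (3)·1.0000) / (5) = -2.4000
  x_2 = (-4 - (3)·-2.4000) / (5) = 0.6400
Iteration 2:
  x_1 = (-9 - (3)·0.6400) / (5) = -2.1840
  x_2 = (-4 - (3)·-2.1840) / (5) = 0.5104
Iteration 3:
  x_1 = (-9 - (3)·0.5104) / (5) = -2.1062
  x_2 = (-4 - (3)·-2.1062) / (5) = 0.4637
Iteration 4:
  x_1 = (-9 - (3)·0.4637) / (5) = -2.0782
  x_2 = (-4 - (3)·-2.0782) / (5) = 0.4469
Change: (0.0280, -0.0168) → max |·| = 0.0280

0.0280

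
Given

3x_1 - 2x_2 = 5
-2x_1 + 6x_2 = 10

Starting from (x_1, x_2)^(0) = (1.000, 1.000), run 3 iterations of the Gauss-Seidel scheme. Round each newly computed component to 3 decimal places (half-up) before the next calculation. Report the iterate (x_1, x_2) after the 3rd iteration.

(3.510, 2.837)

Iteration 1:
  x_1 = (5 - (-2)·1.000) / (3) = 2.333
  x_2 = (10 - (-2)·2.333) / (6) = 2.444
Iteration 2:
  x_1 = (5 - (-2)·2.444) / (3) = 3.296
  x_2 = (10 - (-2)·3.296) / (6) = 2.765
Iteration 3:
  x_1 = (5 - (-2)·2.765) / (3) = 3.510
  x_2 = (10 - (-2)·3.510) / (6) = 2.837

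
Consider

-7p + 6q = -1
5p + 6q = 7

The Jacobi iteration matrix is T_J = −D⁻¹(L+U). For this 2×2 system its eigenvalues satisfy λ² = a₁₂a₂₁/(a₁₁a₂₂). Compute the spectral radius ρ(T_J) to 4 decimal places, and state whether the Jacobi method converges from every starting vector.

a₁₂a₂₁/(a₁₁a₂₂) = (6)·(5) / ((-7)·(6)) = -0.714286
ρ = √|-0.714286| = √0.714286 = 0.8452
ρ < 1, so Jacobi converges

0.8452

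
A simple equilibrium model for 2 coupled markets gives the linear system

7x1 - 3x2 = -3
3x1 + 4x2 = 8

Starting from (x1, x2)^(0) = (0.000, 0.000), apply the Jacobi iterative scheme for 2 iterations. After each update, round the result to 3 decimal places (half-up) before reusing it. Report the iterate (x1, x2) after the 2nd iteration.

(0.429, 2.322)

Iteration 1:
  x1 = (-3 - (-3)·0.000) / (7) = -0.429
  x2 = (8 - (3)·0.000) / (4) = 2.000
Iteration 2:
  x1 = (-3 - (-3)·2.000) / (7) = 0.429
  x2 = (8 - (3)·-0.429) / (4) = 2.322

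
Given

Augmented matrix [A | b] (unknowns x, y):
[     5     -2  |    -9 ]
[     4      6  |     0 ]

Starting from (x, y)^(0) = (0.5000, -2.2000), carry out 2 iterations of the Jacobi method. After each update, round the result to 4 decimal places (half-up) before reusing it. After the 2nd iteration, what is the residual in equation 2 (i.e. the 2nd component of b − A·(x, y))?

Iteration 1:
  x = (-9 - (-2)·-2.2000) / (5) = -2.6800
  y = (0 - (4)·0.5000) / (6) = -0.3333
Iteration 2:
  x = (-9 - (-2)·-0.3333) / (5) = -1.9333
  y = (0 - (4)·-2.6800) / (6) = 1.7867
Residual b − A·x = (4.2399, -2.9870)

-2.9870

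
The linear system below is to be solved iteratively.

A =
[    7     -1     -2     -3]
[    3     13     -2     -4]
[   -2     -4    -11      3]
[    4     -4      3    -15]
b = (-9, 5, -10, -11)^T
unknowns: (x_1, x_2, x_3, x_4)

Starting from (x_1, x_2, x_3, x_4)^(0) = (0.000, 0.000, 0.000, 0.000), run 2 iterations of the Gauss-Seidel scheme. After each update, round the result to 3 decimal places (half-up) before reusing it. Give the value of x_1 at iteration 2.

Iteration 1:
  x_1 = (-9 - (-1)·0.000 - (-2)·0.000 - (-3)·0.000) / (7) = -1.286
  x_2 = (5 - (3)·-1.286 - (-2)·0.000 - (-4)·0.000) / (13) = 0.681
  x_3 = (-10 - (-2)·-1.286 - (-4)·0.681 - (3)·0.000) / (-11) = 0.895
  x_4 = (-11 - (4)·-1.286 - (-4)·0.681 - (3)·0.895) / (-15) = 0.388
Iteration 2:
  x_1 = (-9 - (-1)·0.681 - (-2)·0.895 - (-3)·0.388) / (7) = -0.766
  x_2 = (5 - (3)·-0.766 - (-2)·0.895 - (-4)·0.388) / (13) = 0.818
  x_3 = (-10 - (-2)·-0.766 - (-4)·0.818 - (3)·0.388) / (-11) = 0.857
  x_4 = (-11 - (4)·-0.766 - (-4)·0.818 - (3)·0.857) / (-15) = 0.482

-0.766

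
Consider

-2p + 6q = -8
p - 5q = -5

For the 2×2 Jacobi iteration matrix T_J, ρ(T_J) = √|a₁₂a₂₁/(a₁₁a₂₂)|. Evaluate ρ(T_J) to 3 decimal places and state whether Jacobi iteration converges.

a₁₂a₂₁/(a₁₁a₂₂) = (6)·(1) / ((-2)·(-5)) = 0.600000
ρ = √|0.600000| = √0.600000 = 0.775
ρ < 1, so Jacobi converges

0.775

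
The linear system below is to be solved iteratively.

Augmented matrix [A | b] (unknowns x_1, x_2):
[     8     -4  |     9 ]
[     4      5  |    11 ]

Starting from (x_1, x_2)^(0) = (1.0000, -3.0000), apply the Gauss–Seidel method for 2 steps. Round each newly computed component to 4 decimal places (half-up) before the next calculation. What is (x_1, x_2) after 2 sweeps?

(2.3750, 0.3000)

Iteration 1:
  x_1 = (9 - (-4)·-3.0000) / (8) = -0.3750
  x_2 = (11 - (4)·-0.3750) / (5) = 2.5000
Iteration 2:
  x_1 = (9 - (-4)·2.5000) / (8) = 2.3750
  x_2 = (11 - (4)·2.3750) / (5) = 0.3000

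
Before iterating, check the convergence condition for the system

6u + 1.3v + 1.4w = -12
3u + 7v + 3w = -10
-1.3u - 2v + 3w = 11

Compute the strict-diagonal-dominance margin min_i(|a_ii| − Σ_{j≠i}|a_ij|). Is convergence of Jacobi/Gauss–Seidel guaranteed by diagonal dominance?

row 1: |6| − (1.3+1.4) = 3.3
row 2: |7| − (3+3) = 1
row 3: |3| − (1.3+2) = -0.3
minimum over rows = -0.3 → not strictly diagonally dominant

-0.3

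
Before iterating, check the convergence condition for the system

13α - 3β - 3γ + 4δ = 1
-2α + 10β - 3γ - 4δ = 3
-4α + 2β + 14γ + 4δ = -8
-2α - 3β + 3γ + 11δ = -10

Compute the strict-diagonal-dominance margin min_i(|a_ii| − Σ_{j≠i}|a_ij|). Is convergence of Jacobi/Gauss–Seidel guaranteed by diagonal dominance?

row 1: |13| − (3+3+4) = 3
row 2: |10| − (2+3+4) = 1
row 3: |14| − (4+2+4) = 4
row 4: |11| − (2+3+3) = 3
minimum over rows = 1 → strictly diagonally dominant (convergence guaranteed)

1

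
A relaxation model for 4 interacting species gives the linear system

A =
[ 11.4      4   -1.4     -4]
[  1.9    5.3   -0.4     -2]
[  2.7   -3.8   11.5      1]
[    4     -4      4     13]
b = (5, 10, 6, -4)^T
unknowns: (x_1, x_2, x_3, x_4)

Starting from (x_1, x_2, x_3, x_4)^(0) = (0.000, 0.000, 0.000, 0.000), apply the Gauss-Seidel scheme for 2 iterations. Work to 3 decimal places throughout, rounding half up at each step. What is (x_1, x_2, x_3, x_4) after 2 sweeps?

(-0.122, 1.924, 1.205, -0.049)

Iteration 1:
  x_1 = (5 - (4)·0.000 - (-1.4)·0.000 - (-4)·0.000) / (11.4) = 0.439
  x_2 = (10 - (1.9)·0.439 - (-0.4)·0.000 - (-2)·0.000) / (5.3) = 1.729
  x_3 = (6 - (2.7)·0.439 - (-3.8)·1.729 - (1)·0.000) / (11.5) = 0.990
  x_4 = (-4 - (4)·0.439 - (-4)·1.729 - (4)·0.990) / (13) = -0.215
Iteration 2:
  x_1 = (5 - (4)·1.729 - (-1.4)·0.990 - (-4)·-0.215) / (11.4) = -0.122
  x_2 = (10 - (1.9)·-0.122 - (-0.4)·0.990 - (-2)·-0.215) / (5.3) = 1.924
  x_3 = (6 - (2.7)·-0.122 - (-3.8)·1.924 - (1)·-0.215) / (11.5) = 1.205
  x_4 = (-4 - (4)·-0.122 - (-4)·1.924 - (4)·1.205) / (13) = -0.049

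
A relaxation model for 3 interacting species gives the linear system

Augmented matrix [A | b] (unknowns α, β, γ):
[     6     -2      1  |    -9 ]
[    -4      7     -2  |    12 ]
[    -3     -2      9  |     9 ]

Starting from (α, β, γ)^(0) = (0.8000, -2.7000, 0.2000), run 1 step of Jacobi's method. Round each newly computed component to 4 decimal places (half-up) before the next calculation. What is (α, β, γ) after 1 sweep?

Iteration 1:
  α = (-9 - (-2)·-2.7000 - (1)·0.2000) / (6) = -2.4333
  β = (12 - (-4)·0.8000 - (-2)·0.2000) / (7) = 2.2286
  γ = (9 - (-3)·0.8000 - (-2)·-2.7000) / (9) = 0.6667

(-2.4333, 2.2286, 0.6667)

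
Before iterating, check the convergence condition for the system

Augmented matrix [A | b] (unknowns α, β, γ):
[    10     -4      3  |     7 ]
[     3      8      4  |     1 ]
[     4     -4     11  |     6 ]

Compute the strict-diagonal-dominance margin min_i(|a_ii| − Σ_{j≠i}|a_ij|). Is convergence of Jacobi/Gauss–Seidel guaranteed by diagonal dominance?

1

row 1: |10| − (4+3) = 3
row 2: |8| − (3+4) = 1
row 3: |11| − (4+4) = 3
minimum over rows = 1 → strictly diagonally dominant (convergence guaranteed)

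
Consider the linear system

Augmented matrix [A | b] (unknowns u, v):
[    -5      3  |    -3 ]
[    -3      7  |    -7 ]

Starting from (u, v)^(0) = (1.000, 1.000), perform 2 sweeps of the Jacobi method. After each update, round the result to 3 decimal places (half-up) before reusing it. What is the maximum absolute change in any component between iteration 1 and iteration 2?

Iteration 1:
  u = (-3 - (3)·1.000) / (-5) = 1.200
  v = (-7 - (-3)·1.000) / (7) = -0.571
Iteration 2:
  u = (-3 - (3)·-0.571) / (-5) = 0.257
  v = (-7 - (-3)·1.200) / (7) = -0.486
Change: (-0.943, 0.085) → max |·| = 0.943

0.943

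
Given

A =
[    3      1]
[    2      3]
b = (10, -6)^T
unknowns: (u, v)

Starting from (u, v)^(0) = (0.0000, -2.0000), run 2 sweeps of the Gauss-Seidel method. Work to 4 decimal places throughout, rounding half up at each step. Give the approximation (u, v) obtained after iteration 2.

(4.8889, -5.2593)

Iteration 1:
  u = (10 - (1)·-2.0000) / (3) = 4.0000
  v = (-6 - (2)·4.0000) / (3) = -4.6667
Iteration 2:
  u = (10 - (1)·-4.6667) / (3) = 4.8889
  v = (-6 - (2)·4.8889) / (3) = -5.2593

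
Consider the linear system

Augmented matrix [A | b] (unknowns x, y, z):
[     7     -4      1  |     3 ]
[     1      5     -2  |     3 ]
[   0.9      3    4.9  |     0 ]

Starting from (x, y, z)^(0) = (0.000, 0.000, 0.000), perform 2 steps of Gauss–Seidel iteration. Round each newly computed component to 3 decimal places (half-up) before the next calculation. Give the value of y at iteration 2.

0.287

Iteration 1:
  x = (3 - (-4)·0.000 - (1)·0.000) / (7) = 0.429
  y = (3 - (1)·0.429 - (-2)·0.000) / (5) = 0.514
  z = (0 - (0.9)·0.429 - (3)·0.514) / (4.9) = -0.393
Iteration 2:
  x = (3 - (-4)·0.514 - (1)·-0.393) / (7) = 0.778
  y = (3 - (1)·0.778 - (-2)·-0.393) / (5) = 0.287
  z = (0 - (0.9)·0.778 - (3)·0.287) / (4.9) = -0.319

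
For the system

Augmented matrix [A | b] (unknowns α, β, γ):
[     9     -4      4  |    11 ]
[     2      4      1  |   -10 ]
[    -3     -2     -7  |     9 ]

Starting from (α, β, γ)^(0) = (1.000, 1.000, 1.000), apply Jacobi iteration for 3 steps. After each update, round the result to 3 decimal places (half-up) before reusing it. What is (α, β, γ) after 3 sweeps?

(0.453, -2.613, -0.826)

Iteration 1:
  α = (11 - (-4)·1.000 - (4)·1.000) / (9) = 1.222
  β = (-10 - (2)·1.000 - (1)·1.000) / (4) = -3.250
  γ = (9 - (-3)·1.000 - (-2)·1.000) / (-7) = -2.000
Iteration 2:
  α = (11 - (-4)·-3.250 - (4)·-2.000) / (9) = 0.667
  β = (-10 - (2)·1.222 - (1)·-2.000) / (4) = -2.611
  γ = (9 - (-3)·1.222 - (-2)·-3.250) / (-7) = -0.881
Iteration 3:
  α = (11 - (-4)·-2.611 - (4)·-0.881) / (9) = 0.453
  β = (-10 - (2)·0.667 - (1)·-0.881) / (4) = -2.613
  γ = (9 - (-3)·0.667 - (-2)·-2.611) / (-7) = -0.826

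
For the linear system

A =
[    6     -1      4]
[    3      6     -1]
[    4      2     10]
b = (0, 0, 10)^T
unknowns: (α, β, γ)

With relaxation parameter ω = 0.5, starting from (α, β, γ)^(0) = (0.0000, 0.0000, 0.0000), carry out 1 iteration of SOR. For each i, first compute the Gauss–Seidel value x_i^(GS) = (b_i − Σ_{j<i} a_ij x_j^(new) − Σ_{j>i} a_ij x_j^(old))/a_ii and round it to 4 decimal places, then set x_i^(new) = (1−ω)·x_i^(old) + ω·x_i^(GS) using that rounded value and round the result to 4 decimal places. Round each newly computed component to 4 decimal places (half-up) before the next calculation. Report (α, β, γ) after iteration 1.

Iteration 1:
  α: GS value = (0 - (-1)·0.0000 - (4)·0.0000) / (6) = 0.0000;  α ← (1−ω)·0.0000 + ω·0.0000 = 0.0000
  β: GS value = (0 - (3)·0.0000 - (-1)·0.0000) / (6) = 0.0000;  β ← (1−ω)·0.0000 + ω·0.0000 = 0.0000
  γ: GS value = (10 - (4)·0.0000 - (2)·0.0000) / (10) = 1.0000;  γ ← (1−ω)·0.0000 + ω·1.0000 = 0.5000

(0.0000, 0.0000, 0.5000)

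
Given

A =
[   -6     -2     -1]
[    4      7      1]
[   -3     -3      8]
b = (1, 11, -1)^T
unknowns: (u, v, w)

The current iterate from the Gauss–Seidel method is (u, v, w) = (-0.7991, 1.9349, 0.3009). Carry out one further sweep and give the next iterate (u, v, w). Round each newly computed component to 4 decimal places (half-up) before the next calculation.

One sweep:
  u = (1 - (-2)·1.9349 - (-1)·0.3009) / (-6) = -0.8618
  v = (11 - (4)·-0.8618 - (1)·0.3009) / (7) = 2.0209
  w = (-1 - (-3)·-0.8618 - (-3)·2.0209) / (8) = 0.3097

(-0.8618, 2.0209, 0.3097)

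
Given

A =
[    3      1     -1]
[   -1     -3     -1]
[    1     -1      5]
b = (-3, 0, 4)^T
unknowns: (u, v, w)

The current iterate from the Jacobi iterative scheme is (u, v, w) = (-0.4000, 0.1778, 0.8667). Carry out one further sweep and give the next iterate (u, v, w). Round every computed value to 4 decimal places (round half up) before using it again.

(-0.7704, -0.1556, 0.9156)

One sweep:
  u = (-3 - (1)·0.1778 - (-1)·0.8667) / (3) = -0.7704
  v = (0 - (-1)·-0.4000 - (-1)·0.8667) / (-3) = -0.1556
  w = (4 - (1)·-0.4000 - (-1)·0.1778) / (5) = 0.9156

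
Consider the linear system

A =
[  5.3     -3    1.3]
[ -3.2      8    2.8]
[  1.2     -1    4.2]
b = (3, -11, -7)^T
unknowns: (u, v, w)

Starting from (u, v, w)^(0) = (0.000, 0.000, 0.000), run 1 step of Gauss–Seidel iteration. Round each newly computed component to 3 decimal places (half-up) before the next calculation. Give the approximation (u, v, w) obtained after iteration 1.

Iteration 1:
  u = (3 - (-3)·0.000 - (1.3)·0.000) / (5.3) = 0.566
  v = (-11 - (-3.2)·0.566 - (2.8)·0.000) / (8) = -1.149
  w = (-7 - (1.2)·0.566 - (-1)·-1.149) / (4.2) = -2.102

(0.566, -1.149, -2.102)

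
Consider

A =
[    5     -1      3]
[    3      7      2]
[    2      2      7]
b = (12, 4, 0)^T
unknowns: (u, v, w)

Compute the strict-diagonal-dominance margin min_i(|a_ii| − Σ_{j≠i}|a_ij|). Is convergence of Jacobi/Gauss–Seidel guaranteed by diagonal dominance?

row 1: |5| − (1+3) = 1
row 2: |7| − (3+2) = 2
row 3: |7| − (2+2) = 3
minimum over rows = 1 → strictly diagonally dominant (convergence guaranteed)

1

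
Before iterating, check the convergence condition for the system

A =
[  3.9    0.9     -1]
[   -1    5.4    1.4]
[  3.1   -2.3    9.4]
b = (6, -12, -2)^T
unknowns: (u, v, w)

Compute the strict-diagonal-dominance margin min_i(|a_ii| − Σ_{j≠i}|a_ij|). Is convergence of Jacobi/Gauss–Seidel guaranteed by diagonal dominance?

2

row 1: |3.9| − (0.9+1) = 2
row 2: |5.4| − (1+1.4) = 3
row 3: |9.4| − (3.1+2.3) = 4
minimum over rows = 2 → strictly diagonally dominant (convergence guaranteed)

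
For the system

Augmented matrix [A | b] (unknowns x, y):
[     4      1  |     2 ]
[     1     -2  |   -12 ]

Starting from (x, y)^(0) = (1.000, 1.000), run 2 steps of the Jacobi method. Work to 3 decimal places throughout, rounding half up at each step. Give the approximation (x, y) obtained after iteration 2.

(-1.125, 6.125)

Iteration 1:
  x = (2 - (1)·1.000) / (4) = 0.250
  y = (-12 - (1)·1.000) / (-2) = 6.500
Iteration 2:
  x = (2 - (1)·6.500) / (4) = -1.125
  y = (-12 - (1)·0.250) / (-2) = 6.125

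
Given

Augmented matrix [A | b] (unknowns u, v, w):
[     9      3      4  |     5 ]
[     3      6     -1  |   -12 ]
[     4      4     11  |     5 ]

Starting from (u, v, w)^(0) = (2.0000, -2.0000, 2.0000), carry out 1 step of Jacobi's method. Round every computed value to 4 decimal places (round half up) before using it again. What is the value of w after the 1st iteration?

0.4545

Iteration 1:
  u = (5 - (3)·-2.0000 - (4)·2.0000) / (9) = 0.3333
  v = (-12 - (3)·2.0000 - (-1)·2.0000) / (6) = -2.6667
  w = (5 - (4)·2.0000 - (4)·-2.0000) / (11) = 0.4545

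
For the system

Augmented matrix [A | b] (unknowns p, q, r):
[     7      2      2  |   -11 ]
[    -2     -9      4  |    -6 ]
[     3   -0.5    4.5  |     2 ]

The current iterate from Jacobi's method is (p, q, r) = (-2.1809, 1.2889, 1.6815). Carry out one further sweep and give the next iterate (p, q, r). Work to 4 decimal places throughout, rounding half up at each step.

(-2.4201, 1.8986, 2.0416)

One sweep:
  p = (-11 - (2)·1.2889 - (2)·1.6815) / (7) = -2.4201
  q = (-6 - (-2)·-2.1809 - (4)·1.6815) / (-9) = 1.8986
  r = (2 - (3)·-2.1809 - (-0.5)·1.2889) / (4.5) = 2.0416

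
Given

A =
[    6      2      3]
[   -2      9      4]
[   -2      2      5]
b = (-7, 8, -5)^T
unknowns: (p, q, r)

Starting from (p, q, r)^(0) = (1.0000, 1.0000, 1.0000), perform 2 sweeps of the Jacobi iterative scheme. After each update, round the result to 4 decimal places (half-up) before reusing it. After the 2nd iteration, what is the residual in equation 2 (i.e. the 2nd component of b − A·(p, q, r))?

6.4889

Iteration 1:
  p = (-7 - (2)·1.0000 - (3)·1.0000) / (6) = -2.0000
  q = (8 - (-2)·1.0000 - (4)·1.0000) / (9) = 0.6667
  r = (-5 - (-2)·1.0000 - (2)·1.0000) / (5) = -1.0000
Iteration 2:
  p = (-7 - (2)·0.6667 - (3)·-1.0000) / (6) = -0.8889
  q = (8 - (-2)·-2.0000 - (4)·-1.0000) / (9) = 0.8889
  r = (-5 - (-2)·-2.0000 - (2)·0.6667) / (5) = -2.0667
Residual b − A·x = (2.7557, 6.4889, 1.7779)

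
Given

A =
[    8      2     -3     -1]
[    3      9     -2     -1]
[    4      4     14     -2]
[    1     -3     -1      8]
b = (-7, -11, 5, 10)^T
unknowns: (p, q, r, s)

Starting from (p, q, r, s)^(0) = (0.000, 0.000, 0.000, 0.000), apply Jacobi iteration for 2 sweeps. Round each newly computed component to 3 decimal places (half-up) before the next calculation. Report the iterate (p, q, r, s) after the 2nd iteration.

(-0.279, -0.712, 1.135, 0.946)

Iteration 1:
  p = (-7 - (2)·0.000 - (-3)·0.000 - (-1)·0.000) / (8) = -0.875
  q = (-11 - (3)·0.000 - (-2)·0.000 - (-1)·0.000) / (9) = -1.222
  r = (5 - (4)·0.000 - (4)·0.000 - (-2)·0.000) / (14) = 0.357
  s = (10 - (1)·0.000 - (-3)·0.000 - (-1)·0.000) / (8) = 1.250
Iteration 2:
  p = (-7 - (2)·-1.222 - (-3)·0.357 - (-1)·1.250) / (8) = -0.279
  q = (-11 - (3)·-0.875 - (-2)·0.357 - (-1)·1.250) / (9) = -0.712
  r = (5 - (4)·-0.875 - (4)·-1.222 - (-2)·1.250) / (14) = 1.135
  s = (10 - (1)·-0.875 - (-3)·-1.222 - (-1)·0.357) / (8) = 0.946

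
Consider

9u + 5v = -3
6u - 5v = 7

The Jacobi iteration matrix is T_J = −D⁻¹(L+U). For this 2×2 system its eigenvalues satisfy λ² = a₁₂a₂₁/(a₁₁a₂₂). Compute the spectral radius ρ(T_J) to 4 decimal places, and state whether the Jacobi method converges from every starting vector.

a₁₂a₂₁/(a₁₁a₂₂) = (5)·(6) / ((9)·(-5)) = -0.666667
ρ = √|-0.666667| = √0.666667 = 0.8165
ρ < 1, so Jacobi converges

0.8165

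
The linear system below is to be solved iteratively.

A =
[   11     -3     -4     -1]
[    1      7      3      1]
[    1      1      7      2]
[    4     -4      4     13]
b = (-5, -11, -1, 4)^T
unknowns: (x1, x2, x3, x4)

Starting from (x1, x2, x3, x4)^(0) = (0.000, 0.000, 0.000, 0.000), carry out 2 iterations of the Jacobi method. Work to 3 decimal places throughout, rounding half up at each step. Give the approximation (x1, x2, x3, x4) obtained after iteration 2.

(-0.907, -1.489, 0.059, 0.008)

Iteration 1:
  x1 = (-5 - (-3)·0.000 - (-4)·0.000 - (-1)·0.000) / (11) = -0.455
  x2 = (-11 - (1)·0.000 - (3)·0.000 - (1)·0.000) / (7) = -1.571
  x3 = (-1 - (1)·0.000 - (1)·0.000 - (2)·0.000) / (7) = -0.143
  x4 = (4 - (4)·0.000 - (-4)·0.000 - (4)·0.000) / (13) = 0.308
Iteration 2:
  x1 = (-5 - (-3)·-1.571 - (-4)·-0.143 - (-1)·0.308) / (11) = -0.907
  x2 = (-11 - (1)·-0.455 - (3)·-0.143 - (1)·0.308) / (7) = -1.489
  x3 = (-1 - (1)·-0.455 - (1)·-1.571 - (2)·0.308) / (7) = 0.059
  x4 = (4 - (4)·-0.455 - (-4)·-1.571 - (4)·-0.143) / (13) = 0.008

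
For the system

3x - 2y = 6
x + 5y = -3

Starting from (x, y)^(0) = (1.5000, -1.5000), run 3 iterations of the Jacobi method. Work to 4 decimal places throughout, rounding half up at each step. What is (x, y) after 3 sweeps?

Iteration 1:
  x = (6 - (-2)·-1.5000) / (3) = 1.0000
  y = (-3 - (1)·1.5000) / (5) = -0.9000
Iteration 2:
  x = (6 - (-2)·-0.9000) / (3) = 1.4000
  y = (-3 - (1)·1.0000) / (5) = -0.8000
Iteration 3:
  x = (6 - (-2)·-0.8000) / (3) = 1.4667
  y = (-3 - (1)·1.4000) / (5) = -0.8800

(1.4667, -0.8800)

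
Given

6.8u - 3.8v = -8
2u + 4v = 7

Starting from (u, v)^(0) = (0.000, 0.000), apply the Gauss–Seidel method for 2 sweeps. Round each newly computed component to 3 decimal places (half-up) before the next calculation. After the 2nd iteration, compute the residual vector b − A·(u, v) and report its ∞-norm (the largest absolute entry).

Iteration 1:
  u = (-8 - (-3.8)·0.000) / (6.8) = -1.176
  v = (7 - (2)·-1.176) / (4) = 2.338
Iteration 2:
  u = (-8 - (-3.8)·2.338) / (6.8) = 0.130
  v = (7 - (2)·0.130) / (4) = 1.685
Residual b − A·x = (-2.481, 0.000); ∞-norm = 2.481

2.481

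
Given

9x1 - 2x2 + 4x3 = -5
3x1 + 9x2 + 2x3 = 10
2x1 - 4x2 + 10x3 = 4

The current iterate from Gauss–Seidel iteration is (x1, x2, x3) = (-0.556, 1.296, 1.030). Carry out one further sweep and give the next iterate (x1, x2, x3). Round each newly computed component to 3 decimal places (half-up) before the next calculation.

One sweep:
  x1 = (-5 - (-2)·1.296 - (4)·1.030) / (9) = -0.725
  x2 = (10 - (3)·-0.725 - (2)·1.030) / (9) = 1.124
  x3 = (4 - (2)·-0.725 - (-4)·1.124) / (10) = 0.995

(-0.725, 1.124, 0.995)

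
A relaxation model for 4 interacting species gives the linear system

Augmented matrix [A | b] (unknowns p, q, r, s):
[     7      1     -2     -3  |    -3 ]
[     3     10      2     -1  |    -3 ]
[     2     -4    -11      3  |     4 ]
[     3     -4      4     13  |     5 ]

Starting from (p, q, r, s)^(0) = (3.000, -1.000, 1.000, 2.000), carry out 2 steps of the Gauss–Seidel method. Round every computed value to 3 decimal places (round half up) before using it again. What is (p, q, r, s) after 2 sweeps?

Iteration 1:
  p = (-3 - (1)·-1.000 - (-2)·1.000 - (-3)·2.000) / (7) = 0.857
  q = (-3 - (3)·0.857 - (2)·1.000 - (-1)·2.000) / (10) = -0.557
  r = (4 - (2)·0.857 - (-4)·-0.557 - (3)·2.000) / (-11) = 0.540
  s = (5 - (3)·0.857 - (-4)·-0.557 - (4)·0.540) / (13) = -0.151
Iteration 2:
  p = (-3 - (1)·-0.557 - (-2)·0.540 - (-3)·-0.151) / (7) = -0.259
  q = (-3 - (3)·-0.259 - (2)·0.540 - (-1)·-0.151) / (10) = -0.345
  r = (4 - (2)·-0.259 - (-4)·-0.345 - (3)·-0.151) / (-11) = -0.326
  s = (5 - (3)·-0.259 - (-4)·-0.345 - (4)·-0.326) / (13) = 0.439

(-0.259, -0.345, -0.326, 0.439)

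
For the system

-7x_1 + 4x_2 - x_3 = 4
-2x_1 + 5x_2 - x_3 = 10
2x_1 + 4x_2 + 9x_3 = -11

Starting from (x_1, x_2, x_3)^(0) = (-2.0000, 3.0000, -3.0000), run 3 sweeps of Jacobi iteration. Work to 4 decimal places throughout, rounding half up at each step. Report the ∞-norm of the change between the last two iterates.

Iteration 1:
  x_1 = (4 - (4)·3.0000 - (-1)·-3.0000) / (-7) = 1.5714
  x_2 = (10 - (-2)·-2.0000 - (-1)·-3.0000) / (5) = 0.6000
  x_3 = (-11 - (2)·-2.0000 - (4)·3.0000) / (9) = -2.1111
Iteration 2:
  x_1 = (4 - (4)·0.6000 - (-1)·-2.1111) / (-7) = 0.0730
  x_2 = (10 - (-2)·1.5714 - (-1)·-2.1111) / (5) = 2.2063
  x_3 = (-11 - (2)·1.5714 - (4)·0.6000) / (9) = -1.8381
Iteration 3:
  x_1 = (4 - (4)·2.2063 - (-1)·-1.8381) / (-7) = 0.9519
  x_2 = (10 - (-2)·0.0730 - (-1)·-1.8381) / (5) = 1.6616
  x_3 = (-11 - (2)·0.0730 - (4)·2.2063) / (9) = -2.2190
Change: (0.8789, -0.5447, -0.3809) → max |·| = 0.8789

0.8789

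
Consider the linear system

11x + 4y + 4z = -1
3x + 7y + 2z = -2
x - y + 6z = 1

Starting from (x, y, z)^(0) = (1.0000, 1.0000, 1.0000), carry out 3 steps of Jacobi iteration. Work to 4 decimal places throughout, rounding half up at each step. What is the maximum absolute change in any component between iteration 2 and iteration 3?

0.4329

Iteration 1:
  x = (-1 - (4)·1.0000 - (4)·1.0000) / (11) = -0.8182
  y = (-2 - (3)·1.0000 - (2)·1.0000) / (7) = -1.0000
  z = (1 - (1)·1.0000 - (-1)·1.0000) / (6) = 0.1667
Iteration 2:
  x = (-1 - (4)·-1.0000 - (4)·0.1667) / (11) = 0.2121
  y = (-2 - (3)·-0.8182 - (2)·0.1667) / (7) = 0.0173
  z = (1 - (1)·-0.8182 - (-1)·-1.0000) / (6) = 0.1364
Iteration 3:
  x = (-1 - (4)·0.0173 - (4)·0.1364) / (11) = -0.1468
  y = (-2 - (3)·0.2121 - (2)·0.1364) / (7) = -0.4156
  z = (1 - (1)·0.2121 - (-1)·0.0173) / (6) = 0.1342
Change: (-0.3589, -0.4329, -0.0022) → max |·| = 0.4329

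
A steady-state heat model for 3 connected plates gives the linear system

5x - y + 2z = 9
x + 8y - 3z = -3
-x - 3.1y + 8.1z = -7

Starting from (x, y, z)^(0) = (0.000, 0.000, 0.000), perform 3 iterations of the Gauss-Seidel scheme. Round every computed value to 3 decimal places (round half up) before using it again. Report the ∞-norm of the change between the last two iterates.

0.037

Iteration 1:
  x = (9 - (-1)·0.000 - (2)·0.000) / (5) = 1.800
  y = (-3 - (1)·1.800 - (-3)·0.000) / (8) = -0.600
  z = (-7 - (-1)·1.800 - (-3.1)·-0.600) / (8.1) = -0.872
Iteration 2:
  x = (9 - (-1)·-0.600 - (2)·-0.872) / (5) = 2.029
  y = (-3 - (1)·2.029 - (-3)·-0.872) / (8) = -0.956
  z = (-7 - (-1)·2.029 - (-3.1)·-0.956) / (8.1) = -0.980
Iteration 3:
  x = (9 - (-1)·-0.956 - (2)·-0.980) / (5) = 2.001
  y = (-3 - (1)·2.001 - (-3)·-0.980) / (8) = -0.993
  z = (-7 - (-1)·2.001 - (-3.1)·-0.993) / (8.1) = -0.997
Change: (-0.028, -0.037, -0.017) → max |·| = 0.037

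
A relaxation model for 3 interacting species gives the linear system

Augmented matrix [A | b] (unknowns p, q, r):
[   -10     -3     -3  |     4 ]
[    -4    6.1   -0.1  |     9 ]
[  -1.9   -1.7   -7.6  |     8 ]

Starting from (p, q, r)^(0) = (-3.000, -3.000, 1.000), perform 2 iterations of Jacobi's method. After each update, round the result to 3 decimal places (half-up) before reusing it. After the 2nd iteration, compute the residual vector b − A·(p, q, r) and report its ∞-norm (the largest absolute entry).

2.473

Iteration 1:
  p = (4 - (-3)·-3.000 - (-3)·1.000) / (-10) = 0.200
  q = (9 - (-4)·-3.000 - (-0.1)·1.000) / (6.1) = -0.475
  r = (8 - (-1.9)·-3.000 - (-1.7)·-3.000) / (-7.6) = 0.368
Iteration 2:
  p = (4 - (-3)·-0.475 - (-3)·0.368) / (-10) = -0.368
  q = (9 - (-4)·0.200 - (-0.1)·0.368) / (6.1) = 1.613
  r = (8 - (-1.9)·0.200 - (-1.7)·-0.475) / (-7.6) = -0.996
Residual b − A·x = (2.171, -2.411, 2.473); ∞-norm = 2.473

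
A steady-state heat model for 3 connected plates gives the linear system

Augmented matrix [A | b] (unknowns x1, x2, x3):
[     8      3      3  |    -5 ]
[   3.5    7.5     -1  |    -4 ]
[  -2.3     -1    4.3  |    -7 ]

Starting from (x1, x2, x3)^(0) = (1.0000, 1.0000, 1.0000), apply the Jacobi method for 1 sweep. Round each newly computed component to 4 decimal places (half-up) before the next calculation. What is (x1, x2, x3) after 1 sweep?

Iteration 1:
  x1 = (-5 - (3)·1.0000 - (3)·1.0000) / (8) = -1.3750
  x2 = (-4 - (3.5)·1.0000 - (-1)·1.0000) / (7.5) = -0.8667
  x3 = (-7 - (-2.3)·1.0000 - (-1)·1.0000) / (4.3) = -0.8605

(-1.3750, -0.8667, -0.8605)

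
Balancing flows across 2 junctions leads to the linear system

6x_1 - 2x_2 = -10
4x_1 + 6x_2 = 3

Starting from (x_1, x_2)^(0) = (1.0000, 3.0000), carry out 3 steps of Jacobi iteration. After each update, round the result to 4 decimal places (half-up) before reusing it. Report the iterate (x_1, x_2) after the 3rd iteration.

(-1.3518, 1.6481)

Iteration 1:
  x_1 = (-10 - (-2)·3.0000) / (6) = -0.6667
  x_2 = (3 - (4)·1.0000) / (6) = -0.1667
Iteration 2:
  x_1 = (-10 - (-2)·-0.1667) / (6) = -1.7222
  x_2 = (3 - (4)·-0.6667) / (6) = 0.9445
Iteration 3:
  x_1 = (-10 - (-2)·0.9445) / (6) = -1.3518
  x_2 = (3 - (4)·-1.7222) / (6) = 1.6481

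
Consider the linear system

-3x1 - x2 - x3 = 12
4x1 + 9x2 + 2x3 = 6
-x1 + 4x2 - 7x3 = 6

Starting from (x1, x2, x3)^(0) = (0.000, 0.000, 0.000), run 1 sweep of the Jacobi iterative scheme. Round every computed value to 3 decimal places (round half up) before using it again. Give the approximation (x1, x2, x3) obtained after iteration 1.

Iteration 1:
  x1 = (12 - (-1)·0.000 - (-1)·0.000) / (-3) = -4.000
  x2 = (6 - (4)·0.000 - (2)·0.000) / (9) = 0.667
  x3 = (6 - (-1)·0.000 - (4)·0.000) / (-7) = -0.857

(-4.000, 0.667, -0.857)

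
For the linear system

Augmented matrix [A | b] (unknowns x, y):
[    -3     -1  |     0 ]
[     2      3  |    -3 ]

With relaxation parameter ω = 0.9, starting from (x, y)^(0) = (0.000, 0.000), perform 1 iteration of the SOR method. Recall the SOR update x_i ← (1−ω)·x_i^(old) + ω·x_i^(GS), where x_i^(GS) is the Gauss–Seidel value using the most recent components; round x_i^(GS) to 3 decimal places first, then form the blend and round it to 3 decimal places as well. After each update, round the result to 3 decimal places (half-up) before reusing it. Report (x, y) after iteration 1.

(0.000, -0.900)

Iteration 1:
  x: GS value = (0 - (-1)·0.000) / (-3) = 0.000;  x ← (1−ω)·0.000 + ω·0.000 = 0.000
  y: GS value = (-3 - (2)·0.000) / (3) = -1.000;  y ← (1−ω)·0.000 + ω·-1.000 = -0.900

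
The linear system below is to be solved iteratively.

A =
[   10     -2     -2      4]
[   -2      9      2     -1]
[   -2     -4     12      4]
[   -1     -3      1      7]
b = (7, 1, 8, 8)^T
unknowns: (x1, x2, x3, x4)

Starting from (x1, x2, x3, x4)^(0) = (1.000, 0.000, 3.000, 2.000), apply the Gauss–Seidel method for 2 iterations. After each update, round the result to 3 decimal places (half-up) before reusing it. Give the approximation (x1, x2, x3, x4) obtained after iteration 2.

Iteration 1:
  x1 = (7 - (-2)·0.000 - (-2)·3.000 - (4)·2.000) / (10) = 0.500
  x2 = (1 - (-2)·0.500 - (2)·3.000 - (-1)·2.000) / (9) = -0.222
  x3 = (8 - (-2)·0.500 - (-4)·-0.222 - (4)·2.000) / (12) = 0.009
  x4 = (8 - (-1)·0.500 - (-3)·-0.222 - (1)·0.009) / (7) = 1.118
Iteration 2:
  x1 = (7 - (-2)·-0.222 - (-2)·0.009 - (4)·1.118) / (10) = 0.210
  x2 = (1 - (-2)·0.210 - (2)·0.009 - (-1)·1.118) / (9) = 0.280
  x3 = (8 - (-2)·0.210 - (-4)·0.280 - (4)·1.118) / (12) = 0.422
  x4 = (8 - (-1)·0.210 - (-3)·0.280 - (1)·0.422) / (7) = 1.233

(0.210, 0.280, 0.422, 1.233)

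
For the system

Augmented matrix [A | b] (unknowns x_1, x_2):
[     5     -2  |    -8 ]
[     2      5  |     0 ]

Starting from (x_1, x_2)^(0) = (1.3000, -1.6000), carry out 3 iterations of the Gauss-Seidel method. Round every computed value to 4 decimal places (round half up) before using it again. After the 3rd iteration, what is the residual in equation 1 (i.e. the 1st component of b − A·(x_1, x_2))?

0.1282

Iteration 1:
  x_1 = (-8 - (-2)·-1.6000) / (5) = -2.2400
  x_2 = (0 - (2)·-2.2400) / (5) = 0.8960
Iteration 2:
  x_1 = (-8 - (-2)·0.8960) / (5) = -1.2416
  x_2 = (0 - (2)·-1.2416) / (5) = 0.4966
Iteration 3:
  x_1 = (-8 - (-2)·0.4966) / (5) = -1.4014
  x_2 = (0 - (2)·-1.4014) / (5) = 0.5606
Residual b − A·x = (0.1282, -0.0002)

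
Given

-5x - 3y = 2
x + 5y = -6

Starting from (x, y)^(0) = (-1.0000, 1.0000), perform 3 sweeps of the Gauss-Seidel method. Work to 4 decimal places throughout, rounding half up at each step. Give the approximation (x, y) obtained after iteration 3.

(0.3440, -1.2688)

Iteration 1:
  x = (2 - (-3)·1.0000) / (-5) = -1.0000
  y = (-6 - (1)·-1.0000) / (5) = -1.0000
Iteration 2:
  x = (2 - (-3)·-1.0000) / (-5) = 0.2000
  y = (-6 - (1)·0.2000) / (5) = -1.2400
Iteration 3:
  x = (2 - (-3)·-1.2400) / (-5) = 0.3440
  y = (-6 - (1)·0.3440) / (5) = -1.2688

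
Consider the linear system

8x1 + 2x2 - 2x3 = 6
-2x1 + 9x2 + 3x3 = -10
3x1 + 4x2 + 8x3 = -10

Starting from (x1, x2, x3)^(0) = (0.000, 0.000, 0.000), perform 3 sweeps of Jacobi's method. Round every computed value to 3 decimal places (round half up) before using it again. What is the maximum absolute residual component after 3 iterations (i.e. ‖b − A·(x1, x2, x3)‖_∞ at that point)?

Iteration 1:
  x1 = (6 - (2)·0.000 - (-2)·0.000) / (8) = 0.750
  x2 = (-10 - (-2)·0.000 - (3)·0.000) / (9) = -1.111
  x3 = (-10 - (3)·0.000 - (4)·0.000) / (8) = -1.250
Iteration 2:
  x1 = (6 - (2)·-1.111 - (-2)·-1.250) / (8) = 0.715
  x2 = (-10 - (-2)·0.750 - (3)·-1.250) / (9) = -0.528
  x3 = (-10 - (3)·0.750 - (4)·-1.111) / (8) = -0.976
Iteration 3:
  x1 = (6 - (2)·-0.528 - (-2)·-0.976) / (8) = 0.638
  x2 = (-10 - (-2)·0.715 - (3)·-0.976) / (9) = -0.627
  x3 = (-10 - (3)·0.715 - (4)·-0.528) / (8) = -1.254
Residual b − A·x = (-0.358, 0.681, 0.626); ∞-norm = 0.681

0.681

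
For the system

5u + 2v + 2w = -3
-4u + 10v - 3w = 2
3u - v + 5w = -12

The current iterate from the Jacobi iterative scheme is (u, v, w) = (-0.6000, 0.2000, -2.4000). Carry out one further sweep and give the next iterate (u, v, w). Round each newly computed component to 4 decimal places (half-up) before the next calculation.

One sweep:
  u = (-3 - (2)·0.2000 - (2)·-2.4000) / (5) = 0.2800
  v = (2 - (-4)·-0.6000 - (-3)·-2.4000) / (10) = -0.7600
  w = (-12 - (3)·-0.6000 - (-1)·0.2000) / (5) = -2.0000

(0.2800, -0.7600, -2.0000)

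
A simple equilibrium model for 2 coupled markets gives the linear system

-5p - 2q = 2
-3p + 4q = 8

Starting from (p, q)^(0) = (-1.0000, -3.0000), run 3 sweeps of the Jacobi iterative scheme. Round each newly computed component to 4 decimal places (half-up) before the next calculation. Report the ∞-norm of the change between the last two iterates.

1.2750

Iteration 1:
  p = (2 - (-2)·-3.0000) / (-5) = 0.8000
  q = (8 - (-3)·-1.0000) / (4) = 1.2500
Iteration 2:
  p = (2 - (-2)·1.2500) / (-5) = -0.9000
  q = (8 - (-3)·0.8000) / (4) = 2.6000
Iteration 3:
  p = (2 - (-2)·2.6000) / (-5) = -1.4400
  q = (8 - (-3)·-0.9000) / (4) = 1.3250
Change: (-0.5400, -1.2750) → max |·| = 1.2750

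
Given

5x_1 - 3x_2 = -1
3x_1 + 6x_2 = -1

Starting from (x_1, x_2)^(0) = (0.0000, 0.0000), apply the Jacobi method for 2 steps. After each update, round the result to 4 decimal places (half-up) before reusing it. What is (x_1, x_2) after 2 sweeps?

Iteration 1:
  x_1 = (-1 - (-3)·0.0000) / (5) = -0.2000
  x_2 = (-1 - (3)·0.0000) / (6) = -0.1667
Iteration 2:
  x_1 = (-1 - (-3)·-0.1667) / (5) = -0.3000
  x_2 = (-1 - (3)·-0.2000) / (6) = -0.0667

(-0.3000, -0.0667)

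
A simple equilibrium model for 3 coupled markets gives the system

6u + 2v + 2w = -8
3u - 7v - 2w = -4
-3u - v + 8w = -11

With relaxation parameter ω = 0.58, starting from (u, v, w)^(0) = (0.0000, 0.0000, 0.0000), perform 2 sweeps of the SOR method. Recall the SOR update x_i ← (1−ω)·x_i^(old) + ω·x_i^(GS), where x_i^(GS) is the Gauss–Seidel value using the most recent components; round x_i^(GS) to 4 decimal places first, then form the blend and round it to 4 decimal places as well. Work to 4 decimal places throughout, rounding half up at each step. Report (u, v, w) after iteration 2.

(-0.9403, 0.3145, -1.3806)

Iteration 1:
  u: GS value = (-8 - (2)·0.0000 - (2)·0.0000) / (6) = -1.3333;  u ← (1−ω)·0.0000 + ω·-1.3333 = -0.7733
  v: GS value = (-4 - (3)·-0.7733 - (-2)·0.0000) / (-7) = 0.2400;  v ← (1−ω)·0.0000 + ω·0.2400 = 0.1392
  w: GS value = (-11 - (-3)·-0.7733 - (-1)·0.1392) / (8) = -1.6476;  w ← (1−ω)·0.0000 + ω·-1.6476 = -0.9556
Iteration 2:
  u: GS value = (-8 - (2)·0.1392 - (2)·-0.9556) / (6) = -1.0612;  u ← (1−ω)·-0.7733 + ω·-1.0612 = -0.9403
  v: GS value = (-4 - (3)·-0.9403 - (-2)·-0.9556) / (-7) = 0.4415;  v ← (1−ω)·0.1392 + ω·0.4415 = 0.3145
  w: GS value = (-11 - (-3)·-0.9403 - (-1)·0.3145) / (8) = -1.6883;  w ← (1−ω)·-0.9556 + ω·-1.6883 = -1.3806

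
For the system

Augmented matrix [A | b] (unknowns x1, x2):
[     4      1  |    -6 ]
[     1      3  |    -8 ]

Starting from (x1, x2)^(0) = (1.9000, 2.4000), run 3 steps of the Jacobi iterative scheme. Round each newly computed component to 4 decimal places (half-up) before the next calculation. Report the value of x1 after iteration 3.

-1.0083

Iteration 1:
  x1 = (-6 - (1)·2.4000) / (4) = -2.1000
  x2 = (-8 - (1)·1.9000) / (3) = -3.3000
Iteration 2:
  x1 = (-6 - (1)·-3.3000) / (4) = -0.6750
  x2 = (-8 - (1)·-2.1000) / (3) = -1.9667
Iteration 3:
  x1 = (-6 - (1)·-1.9667) / (4) = -1.0083
  x2 = (-8 - (1)·-0.6750) / (3) = -2.4417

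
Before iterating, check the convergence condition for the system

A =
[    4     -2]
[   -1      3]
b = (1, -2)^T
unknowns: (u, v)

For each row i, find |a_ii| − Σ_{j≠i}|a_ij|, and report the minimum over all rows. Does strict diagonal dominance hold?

2

row 1: |4| − (2) = 2
row 2: |3| − (1) = 2
minimum over rows = 2 → strictly diagonally dominant (convergence guaranteed)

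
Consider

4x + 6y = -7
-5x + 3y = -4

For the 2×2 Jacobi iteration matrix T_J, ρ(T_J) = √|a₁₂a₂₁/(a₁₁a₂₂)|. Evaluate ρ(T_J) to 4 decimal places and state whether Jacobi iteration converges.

1.5811

a₁₂a₂₁/(a₁₁a₂₂) = (6)·(-5) / ((4)·(3)) = -2.500000
ρ = √|-2.500000| = √2.500000 = 1.5811
ρ > 1, so Jacobi diverges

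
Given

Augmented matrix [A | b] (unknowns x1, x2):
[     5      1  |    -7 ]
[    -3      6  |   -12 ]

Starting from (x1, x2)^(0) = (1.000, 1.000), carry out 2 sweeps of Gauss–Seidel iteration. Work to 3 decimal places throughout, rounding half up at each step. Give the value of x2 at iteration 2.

-2.420

Iteration 1:
  x1 = (-7 - (1)·1.000) / (5) = -1.600
  x2 = (-12 - (-3)·-1.600) / (6) = -2.800
Iteration 2:
  x1 = (-7 - (1)·-2.800) / (5) = -0.840
  x2 = (-12 - (-3)·-0.840) / (6) = -2.420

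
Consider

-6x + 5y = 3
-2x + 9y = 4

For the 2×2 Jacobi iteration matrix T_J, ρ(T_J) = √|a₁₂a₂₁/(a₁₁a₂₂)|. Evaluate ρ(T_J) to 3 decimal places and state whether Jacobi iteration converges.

a₁₂a₂₁/(a₁₁a₂₂) = (5)·(-2) / ((-6)·(9)) = 0.185185
ρ = √|0.185185| = √0.185185 = 0.430
ρ < 1, so Jacobi converges

0.430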